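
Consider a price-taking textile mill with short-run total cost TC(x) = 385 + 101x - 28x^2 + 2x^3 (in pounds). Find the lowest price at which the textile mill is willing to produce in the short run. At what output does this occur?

£3 per unit, at x = 7

The shutdown price is the minimum of AVC. VC = 101x - 28x^2 + 2x^3, so AVC = 101 - 28x + 2x^2.
At the minimum of AVC, MC = AVC. MC = 101 - 56x + 6x^2; setting MC = AVC gives 4x^2 - 28x = 0, so x = 7. min AVC = 3.
For P < £3 the firm produces nothing.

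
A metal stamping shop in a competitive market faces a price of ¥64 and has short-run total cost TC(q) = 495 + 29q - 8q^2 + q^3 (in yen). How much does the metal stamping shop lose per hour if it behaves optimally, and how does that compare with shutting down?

Profit = -¥201 at q = 7

AVC = 29 - 8q + q^2 has its minimum ¥13 at q = 4; price ¥64 clears that bar, so the firm operates.
MC = 29 - 16q + 3q^2. Setting P = MC and taking the root on the rising branch gives q* = 7.
TR = 64·7 = 448. TC = 495 + 154 = 649. Profit = 448 − 649 = -¥201.
Shutting down would mean losing the fixed cost of ¥495, so operating at a loss of ¥201 is better by ¥294.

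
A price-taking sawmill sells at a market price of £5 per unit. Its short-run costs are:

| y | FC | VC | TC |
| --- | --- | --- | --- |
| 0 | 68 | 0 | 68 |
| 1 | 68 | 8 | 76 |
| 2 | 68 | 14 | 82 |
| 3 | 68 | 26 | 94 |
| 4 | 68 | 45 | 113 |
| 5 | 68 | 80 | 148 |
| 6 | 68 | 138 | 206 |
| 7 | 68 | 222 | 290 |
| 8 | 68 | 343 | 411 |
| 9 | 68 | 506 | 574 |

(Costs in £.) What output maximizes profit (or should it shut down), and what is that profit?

Profit at each row (π = 5y − TC): y=0: -68; y=1: -71; y=2: -72; y=3: -79; y=4: -93; y=5: -123; y=6: -176; y=7: -255; y=8: -371; y=9: -529.
Profit is highest at y = 0. Equivalently, the lowest AVC in the table is 14/2 ≈ £7 at y = 2, and P = £5 falls below it — price never covers variable cost, so the firm shuts down and loses only its fixed cost.

y = 0 (shut down); profit = -£68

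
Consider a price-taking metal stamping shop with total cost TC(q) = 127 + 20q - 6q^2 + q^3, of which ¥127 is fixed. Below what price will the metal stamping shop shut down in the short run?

¥11 per unit

Short-run supply begins at min AVC. From VC = 20q - 6q^2 + q^3, AVC = 20 - 6q + q^2.
dAVC/dq = -6 + 2q = 0 gives q = 3. min AVC = 20 - 6·3 + 3^2 = 11.
So the shutdown price is ¥11.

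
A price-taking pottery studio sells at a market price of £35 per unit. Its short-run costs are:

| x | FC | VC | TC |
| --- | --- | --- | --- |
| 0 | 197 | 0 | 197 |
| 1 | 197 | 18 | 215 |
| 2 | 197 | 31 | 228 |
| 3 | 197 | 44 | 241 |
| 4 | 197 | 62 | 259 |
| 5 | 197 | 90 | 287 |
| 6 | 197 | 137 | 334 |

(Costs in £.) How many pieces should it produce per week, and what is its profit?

Tabulate TR − TC: x=0: -197; x=1: -180; x=2: -158; x=3: -136; x=4: -119; x=5: -112; x=6: -124.
Profit is maximized at x = 5. AVC there is 90/5 = £18 ≤ P, so producing beats shutting down (which would give -£197).

x = 5; profit = -£112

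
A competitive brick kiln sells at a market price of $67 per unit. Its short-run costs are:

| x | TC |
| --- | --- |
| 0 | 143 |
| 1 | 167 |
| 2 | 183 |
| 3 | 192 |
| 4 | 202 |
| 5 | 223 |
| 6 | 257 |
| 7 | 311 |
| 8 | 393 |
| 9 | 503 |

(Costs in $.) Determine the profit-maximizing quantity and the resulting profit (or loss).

x = 7; profit = $158

Tabulate TR − TC: x=0: -143; x=1: -100; x=2: -49; x=3: 9; x=4: 66; x=5: 112; x=6: 145; x=7: 158; x=8: 143; x=9: 100.
Profit is maximized at x = 7. AVC there is 168/7 = $24 ≤ P, so producing beats shutting down (which would give -$143).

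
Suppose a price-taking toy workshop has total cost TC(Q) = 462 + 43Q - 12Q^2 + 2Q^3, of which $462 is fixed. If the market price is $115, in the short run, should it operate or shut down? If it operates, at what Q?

Strip out fixed cost: VC = 43Q - 12Q^2 + 2Q^3. Then AVC = 43 - 12Q + 2Q^2 and MC = 43 - 24Q + 6Q^2.
The AVC parabola has its vertex at Q = 12/4 = 3, where AVC = 43 - 12·3 + 2·3^2 = $25.
Since P = $115 ≥ min AVC = $25, price covers variable cost and the firm should produce.
P = MC gives -72 - 24Q + 6Q^2 = 0, with roots -2 and 6. Take the larger (rising MC): Q* = 6.
Check: AVC at Q = 6 is $43 ≤ P, so revenue covers variable cost.
Profit = P·Q − TC = 115·6 − 720 = -$30, a loss, but smaller than the $462 fixed cost the firm would lose by shutting down.

Produce at Q = 6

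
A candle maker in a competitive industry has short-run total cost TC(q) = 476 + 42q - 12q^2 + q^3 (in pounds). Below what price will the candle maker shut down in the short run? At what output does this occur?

£6 per unit, at q = 6

The firm shuts down when price falls below the minimum of average variable cost. AVC = VC/q = 42 - 12q + q^2.
dAVC/dq = -12 + 2q = 0 gives q = 6. min AVC = 42 - 12·6 + 6^2 = 6.
For P < £6 the firm produces nothing.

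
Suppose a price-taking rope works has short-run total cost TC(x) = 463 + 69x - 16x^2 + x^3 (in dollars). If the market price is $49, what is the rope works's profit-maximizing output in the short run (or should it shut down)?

From TC, MC = TC'(x) = 69 - 32x + 3x^2 and AVC = VC/x = 69 - 16x + x^2.
The AVC parabola has its vertex at x = 16/2 = 8, where AVC = 69 - 16·8 + 8^2 = $5.
P = $49 exceeds min AVC = $5, so the firm stays open.
Set P = MC: 49 = 69 - 32x + 3x^2 → 20 - 32x + 3x^2 = 0. The roots are x = 2/3 and x = 10; the profit-maximizing output is on the rising part of MC, so x* = 10.
Check: AVC at x = 10 is $9 ≤ P, so revenue covers variable cost.
Profit = P·x − TC = 49·10 − 553 = -$63, a loss, but smaller than the $463 fixed cost the firm would lose by shutting down.

Produce at x = 10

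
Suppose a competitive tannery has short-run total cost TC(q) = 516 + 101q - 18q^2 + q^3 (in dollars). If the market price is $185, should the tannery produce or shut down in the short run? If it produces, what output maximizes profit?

Strip out fixed cost: VC = 101q - 18q^2 + q^3. Then AVC = 101 - 18q + q^2 and MC = 101 - 36q + 3q^2.
AVC is minimized where dAVC/dq = -18 + 2q = 0, at q = 9; min AVC = 101 - 18·9 + 9^2 = $20.
Because $185 ≥ $20, revenue can cover variable cost; the firm operates.
Solving P = MC: -84 - 36q + 3q^2 = 0 ⇒ q = -2 or 14. On the upward-sloping branch, q* = 14.
Check: AVC at q = 14 is $45 ≤ P, so revenue covers variable cost.
Profit = P·q − TC = 185·14 − 1146 = $1444.

Produce at q = 14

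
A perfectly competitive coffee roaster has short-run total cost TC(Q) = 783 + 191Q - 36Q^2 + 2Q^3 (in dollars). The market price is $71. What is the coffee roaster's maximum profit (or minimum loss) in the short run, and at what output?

AVC = 191 - 36Q + 2Q^2 has its minimum $29 at Q = 9; price $71 clears that bar, so the firm operates.
With MC = 191 - 72Q + 6Q^2, P = MC on the upward-sloping part at Q* = 10.
TR = 71·10 = 710. TC = 783 + 310 = 1093. Profit = 710 − 1093 = -$383.
By producing, the firm covers all variable cost plus $400 of fixed cost; shutting down would lose the full $783.

Profit = -$383 at Q = 10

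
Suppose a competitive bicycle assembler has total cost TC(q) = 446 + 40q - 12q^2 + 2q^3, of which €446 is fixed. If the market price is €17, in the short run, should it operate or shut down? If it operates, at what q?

From TC, MC = TC'(q) = 40 - 24q + 6q^2 and AVC = VC/q = 40 - 12q + 2q^2.
The AVC parabola has its vertex at q = 12/4 = 3, where AVC = 40 - 12·3 + 2·3^2 = €22.
Since P = €17 < min AVC = €22, price fails to cover variable cost at any output.
Best response: produce nothing and absorb the €446 fixed cost.

Shut down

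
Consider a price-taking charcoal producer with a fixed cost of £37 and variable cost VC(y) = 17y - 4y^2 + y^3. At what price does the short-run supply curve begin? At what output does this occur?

£13 per unit, at y = 2

The shutdown price is the minimum of AVC. VC = 17y - 4y^2 + y^3, so AVC = 17 - 4y + y^2.
dAVC/dy = -4 + 2y = 0 gives y = 2. min AVC = 17 - 4·2 + 2^2 = 13.
The firm shuts down for any P below £13.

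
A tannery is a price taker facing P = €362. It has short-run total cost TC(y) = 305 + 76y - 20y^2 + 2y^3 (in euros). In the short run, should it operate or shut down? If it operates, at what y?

Produce at y = 11

Variable cost is VC = 76y - 20y^2 + 2y^3, so AVC = VC/y = 76 - 20y + 2y^2 and MC = dTC/dy = 76 - 40y + 6y^2.
AVC is minimized where dAVC/dy = -20 + 4y = 0, at y = 5; min AVC = 76 - 20·5 + 2·5^2 = €26.
P = €362 exceeds min AVC = €26, so the firm stays open.
Solving P = MC: -286 - 40y + 6y^2 = 0 ⇒ y = -13/3 or 11. On the upward-sloping branch, y* = 11.
Check: AVC at y = 11 is €98 ≤ P, so revenue covers variable cost.
Profit = P·y − TC = 362·11 − 1383 = €2599.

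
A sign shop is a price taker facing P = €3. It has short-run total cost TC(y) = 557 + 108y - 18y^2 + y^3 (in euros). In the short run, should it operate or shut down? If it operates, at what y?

Shut down

Variable cost is VC = 108y - 18y^2 + y^3, so AVC = VC/y = 108 - 18y + y^2 and MC = dTC/dy = 108 - 36y + 3y^2.
AVC is minimized where dAVC/dy = -18 + 2y = 0, at y = 9; min AVC = 108 - 18·9 + 9^2 = €27.
Since P = €3 < min AVC = €27, price fails to cover variable cost at any output.
Best response: produce nothing and absorb the €557 fixed cost.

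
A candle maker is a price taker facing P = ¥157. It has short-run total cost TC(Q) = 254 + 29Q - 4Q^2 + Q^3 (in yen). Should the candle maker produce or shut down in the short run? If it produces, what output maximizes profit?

Strip out fixed cost: VC = 29Q - 4Q^2 + Q^3. Then AVC = 29 - 4Q + Q^2 and MC = 29 - 8Q + 3Q^2.
The AVC parabola has its vertex at Q = 4/2 = 2, where AVC = 29 - 4·2 + 2^2 = ¥25.
Since P = ¥157 ≥ min AVC = ¥25, price covers variable cost and the firm should produce.
P = MC gives -128 - 8Q + 3Q^2 = 0, with roots -16/3 and 8. Take the larger (rising MC): Q* = 8.
Check: AVC at Q = 8 is ¥61 ≤ P, so revenue covers variable cost.
Profit = P·Q − TC = 157·8 − 742 = ¥514.

Produce at Q = 8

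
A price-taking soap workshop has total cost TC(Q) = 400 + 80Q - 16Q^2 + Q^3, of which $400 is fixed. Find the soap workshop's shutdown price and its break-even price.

Shutdown price = $16; break-even price = $60

AVC = 80 - 16Q + Q^2; minimized at Q = 8, giving min AVC = $16. That is the shutdown price.
ATC = 400/Q + 80 - 16Q + Q^2. Setting dATC/dQ = −400/Q^2 − 16 + 2Q = 0 gives Q = 10 (since 2·10^3 − 16·10^2 = 400).
min ATC = 400/10 + 80 − 16·10 + 10^2 = $60. That is the break-even price.
For $16 ≤ P < $60 the firm produces at a loss; below $16 it shuts down.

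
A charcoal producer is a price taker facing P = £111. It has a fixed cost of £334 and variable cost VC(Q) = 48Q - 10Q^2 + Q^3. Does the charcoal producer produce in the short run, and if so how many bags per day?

Variable cost is VC = 48Q - 10Q^2 + Q^3, so AVC = VC/Q = 48 - 10Q + Q^2 and MC = dTC/dQ = 48 - 20Q + 3Q^2.
AVC is minimized where dAVC/dQ = -10 + 2Q = 0, at Q = 5; min AVC = 48 - 10·5 + 5^2 = £23.
Because £111 ≥ £23, revenue can cover variable cost; the firm operates.
Solving P = MC: -63 - 20Q + 3Q^2 = 0 ⇒ Q = -7/3 or 9. On the upward-sloping branch, Q* = 9.
Check: AVC at Q = 9 is £39 ≤ P, so revenue covers variable cost.
Profit = P·Q − TC = 111·9 − 685 = £314.

Produce at Q = 9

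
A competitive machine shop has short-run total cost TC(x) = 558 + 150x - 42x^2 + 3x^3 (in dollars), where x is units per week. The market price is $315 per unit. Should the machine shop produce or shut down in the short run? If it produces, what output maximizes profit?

Variable cost is VC = 150x - 42x^2 + 3x^3, so AVC = VC/x = 150 - 42x + 3x^2 and MC = dTC/dx = 150 - 84x + 9x^2.
The AVC parabola has its vertex at x = 42/6 = 7, where AVC = 150 - 42·7 + 3·7^2 = $3.
Because $315 ≥ $3, revenue can cover variable cost; the firm operates.
Set P = MC: 315 = 150 - 84x + 9x^2 → -165 - 84x + 9x^2 = 0. The roots are x = -5/3 and x = 11; the profit-maximizing output is on the rising part of MC, so x* = 11.
Check: AVC at x = 11 is $51 ≤ P, so revenue covers variable cost.
Profit = P·x − TC = 315·11 − 1119 = $2346.

Produce at x = 11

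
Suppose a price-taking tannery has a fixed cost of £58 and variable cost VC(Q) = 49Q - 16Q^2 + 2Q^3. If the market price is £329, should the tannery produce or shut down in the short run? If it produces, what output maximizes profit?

From TC, MC = TC'(Q) = 49 - 32Q + 6Q^2 and AVC = VC/Q = 49 - 16Q + 2Q^2.
AVC is minimized where dAVC/dQ = -16 + 4Q = 0, at Q = 4; min AVC = 49 - 16·4 + 2·4^2 = £17.
Since P = £329 ≥ min AVC = £17, price covers variable cost and the firm should produce.
Solving P = MC: -280 - 32Q + 6Q^2 = 0 ⇒ Q = -14/3 or 10. On the upward-sloping branch, Q* = 10.
Check: AVC at Q = 10 is £89 ≤ P, so revenue covers variable cost.
Profit = P·Q − TC = 329·10 − 948 = £2342.

Produce at Q = 10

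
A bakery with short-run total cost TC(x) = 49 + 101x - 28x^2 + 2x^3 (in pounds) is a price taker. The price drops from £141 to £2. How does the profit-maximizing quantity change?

Output falls from 10 to 0 (the firm shuts down)

MC = 101 - 56x + 6x^2; the shutdown threshold is min AVC = £3 (at x = 7).
With P = £141 above the shutdown price, P = MC gives x = 10.
At P = £2 < min AVC = £3, price no longer covers variable cost at any output, so the firm shuts down: x = 0.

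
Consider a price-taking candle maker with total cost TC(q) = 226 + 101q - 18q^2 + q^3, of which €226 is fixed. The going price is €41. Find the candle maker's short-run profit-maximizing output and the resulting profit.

AVC = 101 - 18q + q^2; min AVC = €20 at q = 9. Since P = €41 ≥ min AVC, the firm produces.
MC = 101 - 36q + 3q^2. Setting P = MC and taking the root on the rising branch gives q* = 10.
TR = 41·10 = 410. TC = 226 + 210 = 436. Profit = 410 − 436 = -€26.
That loss of €26 beats the €226 the firm would lose by shutting down; producing recovers €200 of fixed cost.

Profit = -€26 at q = 10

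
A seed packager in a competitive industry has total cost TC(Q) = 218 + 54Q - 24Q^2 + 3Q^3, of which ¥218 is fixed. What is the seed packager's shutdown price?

The firm shuts down when price falls below the minimum of average variable cost. AVC = VC/Q = 54 - 24Q + 3Q^2.
dAVC/dQ = -24 + 6Q = 0 gives Q = 4. min AVC = 54 - 24·4 + 3·4^2 = 6.
So the shutdown price is ¥6.

¥6 per unit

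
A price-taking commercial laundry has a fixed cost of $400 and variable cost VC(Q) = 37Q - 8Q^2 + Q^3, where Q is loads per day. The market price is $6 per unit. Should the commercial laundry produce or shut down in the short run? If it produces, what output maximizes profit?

Variable cost is VC = 37Q - 8Q^2 + Q^3, so AVC = VC/Q = 37 - 8Q + Q^2 and MC = dTC/dQ = 37 - 16Q + 3Q^2.
AVC hits its minimum where MC = AVC, at Q = 4, giving min AVC = 37 - 8·4 + 4^2 = $21.
Since P = $6 < min AVC = $21, price fails to cover variable cost at any output.
Best response: produce nothing and absorb the $400 fixed cost.

Shut down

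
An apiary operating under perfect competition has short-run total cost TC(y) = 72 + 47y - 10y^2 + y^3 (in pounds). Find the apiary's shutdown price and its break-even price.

AVC = 47 - 10y + y^2; minimized at y = 5, giving min AVC = £22. That is the shutdown price.
ATC = 72/y + 47 - 10y + y^2. Setting dATC/dy = −72/y^2 − 10 + 2y = 0 gives y = 6 (since 2·6^3 − 10·6^2 = 72).
min ATC = 72/6 + 47 − 10·6 + 6^2 = £35. That is the break-even price.
Between these two prices the firm operates at a loss; above £35 it earns a profit.

Shutdown price = £22; break-even price = £35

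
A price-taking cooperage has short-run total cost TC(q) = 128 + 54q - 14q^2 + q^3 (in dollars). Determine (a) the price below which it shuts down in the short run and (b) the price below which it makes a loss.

Shutdown price = min AVC. AVC = 54 - 14q + q^2, with vertex at q = 7 and minimum $5.
ATC = 128/q + 54 - 14q + q^2. Setting dATC/dq = −128/q^2 − 14 + 2q = 0 gives q = 8 (since 2·8^3 − 14·8^2 = 128).
min ATC = 128/8 + 54 − 14·8 + 8^2 = $22. That is the break-even price.
Between these two prices the firm operates at a loss; above $22 it earns a profit.

Shutdown price = $5; break-even price = $22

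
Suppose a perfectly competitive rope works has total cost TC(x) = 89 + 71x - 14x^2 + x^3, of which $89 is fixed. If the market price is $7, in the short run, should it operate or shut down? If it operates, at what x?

Variable cost is VC = 71x - 14x^2 + x^3, so AVC = VC/x = 71 - 14x + x^2 and MC = dTC/dx = 71 - 28x + 3x^2.
AVC hits its minimum where MC = AVC, at x = 7, giving min AVC = 71 - 14·7 + 7^2 = $22.
P = $7 lies below min AVC = $22; no output level covers variable cost.
The firm minimizes its loss by shutting down and losing only its fixed cost of $89.

Shut down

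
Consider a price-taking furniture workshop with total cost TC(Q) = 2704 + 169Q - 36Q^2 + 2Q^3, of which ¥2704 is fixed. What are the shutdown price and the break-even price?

Shutdown price = ¥7; break-even price = ¥247

AVC = 169 - 36Q + 2Q^2; minimized at Q = 9, giving min AVC = ¥7. That is the shutdown price.
ATC = 2704/Q + 169 - 36Q + 2Q^2. Setting dATC/dQ = −2704/Q^2 − 36 + 4Q = 0 gives Q = 13 (since 4·13^3 − 36·13^2 = 2704).
min ATC = 2704/13 + 169 − 36·13 + 2·13^2 = ¥247. That is the break-even price.
Between these two prices the firm operates at a loss; above ¥247 it earns a profit.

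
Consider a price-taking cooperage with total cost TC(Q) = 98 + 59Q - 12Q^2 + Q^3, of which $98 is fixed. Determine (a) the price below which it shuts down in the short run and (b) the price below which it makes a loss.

Shutdown price = $23; break-even price = $38

Shutdown price = min AVC. AVC = 59 - 12Q + Q^2, with vertex at Q = 6 and minimum $23.
ATC = 98/Q + 59 - 12Q + Q^2. Setting dATC/dQ = −98/Q^2 − 12 + 2Q = 0 gives Q = 7 (since 2·7^3 − 12·7^2 = 98).
min ATC = 98/7 + 59 − 12·7 + 7^2 = $38. That is the break-even price.
Between these two prices the firm operates at a loss; above $38 it earns a profit.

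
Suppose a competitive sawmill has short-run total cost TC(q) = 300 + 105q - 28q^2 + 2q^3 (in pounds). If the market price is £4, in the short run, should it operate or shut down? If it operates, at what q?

Shut down

From TC, MC = TC'(q) = 105 - 56q + 6q^2 and AVC = VC/q = 105 - 28q + 2q^2.
AVC is minimized where dAVC/dq = -28 + 4q = 0, at q = 7; min AVC = 105 - 28·7 + 2·7^2 = £7.
With P < min AVC (£4 < £7), every unit sold adds to the loss.
The firm minimizes its loss by shutting down and losing only its fixed cost of £300.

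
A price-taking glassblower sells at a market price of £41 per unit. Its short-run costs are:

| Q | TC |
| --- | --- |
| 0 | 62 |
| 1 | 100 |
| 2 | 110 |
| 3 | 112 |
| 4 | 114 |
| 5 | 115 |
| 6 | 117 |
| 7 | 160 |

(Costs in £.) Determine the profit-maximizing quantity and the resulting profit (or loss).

Q = 6; profit = £129

Compute π = P·Q − TC at each output: Q=0: -62; Q=1: -59; Q=2: -28; Q=3: 11; Q=4: 50; Q=5: 90; Q=6: 129; Q=7: 127.
Profit is maximized at Q = 6. AVC there is 55/6 = £9.17 ≤ P, so producing beats shutting down (which would give -£62).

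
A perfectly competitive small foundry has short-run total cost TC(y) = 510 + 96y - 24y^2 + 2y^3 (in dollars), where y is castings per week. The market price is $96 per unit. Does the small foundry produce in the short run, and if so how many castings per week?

Produce at y = 8

From TC, MC = TC'(y) = 96 - 48y + 6y^2 and AVC = VC/y = 96 - 24y + 2y^2.
AVC hits its minimum where MC = AVC, at y = 6, giving min AVC = 96 - 24·6 + 2·6^2 = $24.
Since P = $96 ≥ min AVC = $24, price covers variable cost and the firm should produce.
Solving P = MC: -48y + 6y^2 = 0 ⇒ y = 0 or 8. On the upward-sloping branch, y* = 8.
Check: AVC at y = 8 is $32 ≤ P, so revenue covers variable cost.
Profit = P·y − TC = 96·8 − 766 = $2.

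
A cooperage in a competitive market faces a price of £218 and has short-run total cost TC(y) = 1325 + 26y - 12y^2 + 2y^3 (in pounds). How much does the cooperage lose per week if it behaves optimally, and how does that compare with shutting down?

AVC = 26 - 12y + 2y^2; min AVC = £8 at y = 3. Since P = £218 ≥ min AVC, the firm produces.
MC = 26 - 24y + 6y^2. Setting P = MC and taking the root on the rising branch gives y* = 8.
TR = 218·8 = 1744. TC = 1325 + 464 = 1789. Profit = 1744 − 1789 = -£45.
That loss of £45 beats the £1325 the firm would lose by shutting down; producing recovers £1280 of fixed cost.

Profit = -£45 at y = 8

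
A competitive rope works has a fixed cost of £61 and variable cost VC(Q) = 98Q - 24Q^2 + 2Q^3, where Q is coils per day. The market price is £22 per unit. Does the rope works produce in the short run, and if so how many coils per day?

Shut down

From TC, MC = TC'(Q) = 98 - 48Q + 6Q^2 and AVC = VC/Q = 98 - 24Q + 2Q^2.
AVC is minimized where dAVC/dQ = -24 + 4Q = 0, at Q = 6; min AVC = 98 - 24·6 + 2·6^2 = £26.
Since P = £22 < min AVC = £26, price fails to cover variable cost at any output.
Shutting down limits the loss to fixed cost, £61.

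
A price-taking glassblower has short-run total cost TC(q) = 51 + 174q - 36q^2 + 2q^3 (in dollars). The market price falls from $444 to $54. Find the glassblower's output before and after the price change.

Output falls from 15 to 10

AVC = 174 - 36q + 2q^2, minimized at q = 9 where min AVC = $12. MC = 174 - 72q + 6q^2.
At P = $444 ≥ min AVC, set P = MC on the rising branch: q = 15.
At P = $54 ≥ min AVC, set P = MC: q = 10. The firm stays open but cuts output.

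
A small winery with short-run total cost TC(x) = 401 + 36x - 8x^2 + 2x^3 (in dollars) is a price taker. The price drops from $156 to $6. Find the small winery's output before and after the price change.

Output falls from 6 to 0 (the firm shuts down)

AVC = 36 - 8x + 2x^2, minimized at x = 2 where min AVC = $28. MC = 36 - 16x + 6x^2.
At P = $156 ≥ min AVC, set P = MC on the rising branch: x = 6.
At P = $6 < min AVC = $28, price no longer covers variable cost at any output, so the firm shuts down: x = 0.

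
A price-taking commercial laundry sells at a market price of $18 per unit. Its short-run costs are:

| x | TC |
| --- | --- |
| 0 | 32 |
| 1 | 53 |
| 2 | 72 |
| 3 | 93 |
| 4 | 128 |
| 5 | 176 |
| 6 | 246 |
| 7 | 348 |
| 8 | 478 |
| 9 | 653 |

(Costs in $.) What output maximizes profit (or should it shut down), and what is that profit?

x = 0 (shut down); profit = -$32

Tabulate TR − TC: x=0: -32; x=1: -35; x=2: -36; x=3: -39; x=4: -56; x=5: -86; x=6: -138; x=7: -222; x=8: -334; x=9: -491.
Profit is highest at x = 0. Equivalently, the lowest AVC in the table is 40/2 ≈ $20 at x = 2, and P = $18 falls below it — price never covers variable cost, so the firm shuts down and loses only its fixed cost.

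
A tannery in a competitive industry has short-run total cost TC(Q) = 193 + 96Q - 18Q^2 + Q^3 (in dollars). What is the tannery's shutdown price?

The shutdown price is the minimum of AVC. VC = 96Q - 18Q^2 + Q^3, so AVC = 96 - 18Q + Q^2.
At the minimum of AVC, MC = AVC. MC = 96 - 36Q + 3Q^2; setting MC = AVC gives 2Q^2 - 18Q = 0, so Q = 9. min AVC = 15.
The firm shuts down for any P below $15.

$15 per unit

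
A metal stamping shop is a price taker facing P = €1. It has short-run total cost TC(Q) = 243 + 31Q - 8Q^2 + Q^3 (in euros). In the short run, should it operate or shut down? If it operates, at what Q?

From TC, MC = TC'(Q) = 31 - 16Q + 3Q^2 and AVC = VC/Q = 31 - 8Q + Q^2.
AVC hits its minimum where MC = AVC, at Q = 4, giving min AVC = 31 - 8·4 + 4^2 = €15.
Since P = €1 < min AVC = €15, price fails to cover variable cost at any output.
Shutting down limits the loss to fixed cost, €243.

Shut down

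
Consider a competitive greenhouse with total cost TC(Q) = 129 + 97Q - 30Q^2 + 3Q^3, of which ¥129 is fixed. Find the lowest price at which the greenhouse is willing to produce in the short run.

¥22 per unit

The firm shuts down when price falls below the minimum of average variable cost. AVC = VC/Q = 97 - 30Q + 3Q^2.
At the minimum of AVC, MC = AVC. MC = 97 - 60Q + 9Q^2; setting MC = AVC gives 6Q^2 - 30Q = 0, so Q = 5. min AVC = 22.
The firm shuts down for any P below ¥22.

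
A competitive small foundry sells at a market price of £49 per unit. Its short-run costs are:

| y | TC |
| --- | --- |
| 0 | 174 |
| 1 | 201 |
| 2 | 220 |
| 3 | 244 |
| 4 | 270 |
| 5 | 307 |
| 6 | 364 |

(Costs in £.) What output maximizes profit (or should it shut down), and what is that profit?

Tabulate TR − TC: y=0: -174; y=1: -152; y=2: -122; y=3: -97; y=4: -74; y=5: -62; y=6: -70.
Profit is maximized at y = 5. AVC there is 133/5 = £26.60 ≤ P, so producing beats shutting down (which would give -£174).

y = 5; profit = -£62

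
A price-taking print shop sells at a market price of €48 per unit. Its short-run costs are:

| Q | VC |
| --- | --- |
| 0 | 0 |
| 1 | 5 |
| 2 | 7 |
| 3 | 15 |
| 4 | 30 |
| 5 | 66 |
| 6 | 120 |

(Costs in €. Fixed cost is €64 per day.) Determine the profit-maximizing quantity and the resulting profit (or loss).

Q = 5; profit = €110

Tabulate TR − TC: Q=0: -64; Q=1: -21; Q=2: 25; Q=3: 65; Q=4: 98; Q=5: 110; Q=6: 104.
Profit is maximized at Q = 5. AVC there is 66/5 = €13.20 ≤ P, so producing beats shutting down (which would give -€64).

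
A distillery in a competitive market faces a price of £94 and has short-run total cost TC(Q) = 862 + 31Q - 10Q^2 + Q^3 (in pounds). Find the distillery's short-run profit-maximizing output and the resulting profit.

AVC = 31 - 10Q + Q^2 has its minimum £6 at Q = 5; price £94 clears that bar, so the firm operates.
MC = 31 - 20Q + 3Q^2. Setting P = MC and taking the root on the rising branch gives Q* = 9.
TR = 94·9 = 846. TC = 862 + 198 = 1060. Profit = 846 − 1060 = -£214.
That loss of £214 beats the £862 the firm would lose by shutting down; producing recovers £648 of fixed cost.

Profit = -£214 at Q = 9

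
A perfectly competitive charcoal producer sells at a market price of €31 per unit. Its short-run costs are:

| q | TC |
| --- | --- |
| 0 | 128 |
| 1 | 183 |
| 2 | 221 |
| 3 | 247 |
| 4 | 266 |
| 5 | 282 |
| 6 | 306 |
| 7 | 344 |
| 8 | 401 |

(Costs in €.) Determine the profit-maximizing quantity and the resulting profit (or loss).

Profit at each row (π = 31q − TC): q=0: -128; q=1: -152; q=2: -159; q=3: -154; q=4: -142; q=5: -127; q=6: -120; q=7: -127; q=8: -153.
Profit is maximized at q = 6. AVC there is 178/6 = €29.67 ≤ P, so producing beats shutting down (which would give -€128).

q = 6; profit = -€120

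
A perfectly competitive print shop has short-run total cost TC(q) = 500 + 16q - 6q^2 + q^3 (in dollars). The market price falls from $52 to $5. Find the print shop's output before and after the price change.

MC = 16 - 12q + 3q^2; the shutdown threshold is min AVC = $7 (at q = 3).
At P = $52 ≥ min AVC, set P = MC on the rising branch: q = 6.
At P = $5 < min AVC = $7, price no longer covers variable cost at any output, so the firm shuts down: q = 0.

Output falls from 6 to 0 (the firm shuts down)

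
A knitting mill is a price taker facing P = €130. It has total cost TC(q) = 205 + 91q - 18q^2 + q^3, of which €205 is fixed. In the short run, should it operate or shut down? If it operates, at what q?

Strip out fixed cost: VC = 91q - 18q^2 + q^3. Then AVC = 91 - 18q + q^2 and MC = 91 - 36q + 3q^2.
AVC hits its minimum where MC = AVC, at q = 9, giving min AVC = 91 - 18·9 + 9^2 = €10.
Because €130 ≥ €10, revenue can cover variable cost; the firm operates.
Solving P = MC: -39 - 36q + 3q^2 = 0 ⇒ q = -1 or 13. On the upward-sloping branch, q* = 13.
Check: AVC at q = 13 is €26 ≤ P, so revenue covers variable cost.
Profit = P·q − TC = 130·13 − 543 = €1147.

Produce at q = 13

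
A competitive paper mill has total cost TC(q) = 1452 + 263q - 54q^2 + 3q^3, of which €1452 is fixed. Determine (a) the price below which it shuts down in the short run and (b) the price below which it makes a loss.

AVC = 263 - 54q + 3q^2; minimized at q = 9, giving min AVC = €20. That is the shutdown price.
ATC = 1452/q + 263 - 54q + 3q^2. Setting dATC/dq = −1452/q^2 − 54 + 6q = 0 gives q = 11 (since 6·11^3 − 54·11^2 = 1452).
min ATC = 1452/11 + 263 − 54·11 + 3·11^2 = €164. That is the break-even price.
Between these two prices the firm operates at a loss; above €164 it earns a profit.

Shutdown price = €20; break-even price = €164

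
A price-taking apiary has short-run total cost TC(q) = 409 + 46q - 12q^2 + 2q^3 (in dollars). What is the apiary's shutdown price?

$28 per unit

The firm shuts down when price falls below the minimum of average variable cost. AVC = VC/q = 46 - 12q + 2q^2.
dAVC/dq = -12 + 4q = 0 gives q = 3. min AVC = 46 - 12·3 + 2·3^2 = 28.
For P < $28 the firm produces nothing.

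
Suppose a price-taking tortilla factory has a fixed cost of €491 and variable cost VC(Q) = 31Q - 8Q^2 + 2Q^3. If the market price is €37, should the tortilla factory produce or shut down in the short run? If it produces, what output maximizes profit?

Variable cost is VC = 31Q - 8Q^2 + 2Q^3, so AVC = VC/Q = 31 - 8Q + 2Q^2 and MC = dTC/dQ = 31 - 16Q + 6Q^2.
The AVC parabola has its vertex at Q = 8/4 = 2, where AVC = 31 - 8·2 + 2·2^2 = €23.
Since P = €37 ≥ min AVC = €23, price covers variable cost and the firm should produce.
Set P = MC: 37 = 31 - 16Q + 6Q^2 → -6 - 16Q + 6Q^2 = 0. The roots are Q = -1/3 and Q = 3; the profit-maximizing output is on the rising part of MC, so Q* = 3.
Check: AVC at Q = 3 is €25 ≤ P, so revenue covers variable cost.
Profit = P·Q − TC = 37·3 − 566 = -€455, a loss, but smaller than the €491 fixed cost the firm would lose by shutting down.

Produce at Q = 3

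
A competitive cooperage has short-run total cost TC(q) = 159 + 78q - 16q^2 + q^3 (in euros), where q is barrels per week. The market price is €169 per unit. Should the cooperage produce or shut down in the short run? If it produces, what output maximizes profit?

Variable cost is VC = 78q - 16q^2 + q^3, so AVC = VC/q = 78 - 16q + q^2 and MC = dTC/dq = 78 - 32q + 3q^2.
The AVC parabola has its vertex at q = 16/2 = 8, where AVC = 78 - 16·8 + 8^2 = €14.
Since P = €169 ≥ min AVC = €14, price covers variable cost and the firm should produce.
P = MC gives -91 - 32q + 3q^2 = 0, with roots -7/3 and 13. Take the larger (rising MC): q* = 13.
Check: AVC at q = 13 is €39 ≤ P, so revenue covers variable cost.
Profit = P·q − TC = 169·13 − 666 = €1531.

Produce at q = 13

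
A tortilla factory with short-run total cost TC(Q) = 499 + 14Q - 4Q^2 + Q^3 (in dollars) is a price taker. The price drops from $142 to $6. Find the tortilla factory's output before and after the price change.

MC = 14 - 8Q + 3Q^2; the shutdown threshold is min AVC = $10 (at Q = 2).
At P = $142 ≥ min AVC, set P = MC on the rising branch: Q = 8.
At P = $6 < min AVC = $10, price no longer covers variable cost at any output, so the firm shuts down: Q = 0.

Output falls from 8 to 0 (the firm shuts down)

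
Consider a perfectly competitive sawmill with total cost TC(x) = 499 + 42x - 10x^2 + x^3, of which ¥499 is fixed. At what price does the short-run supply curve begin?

¥17 per unit

The firm shuts down when price falls below the minimum of average variable cost. AVC = VC/x = 42 - 10x + x^2.
dAVC/dx = -10 + 2x = 0 gives x = 5. min AVC = 42 - 10·5 + 5^2 = 17.
So the shutdown price is ¥17.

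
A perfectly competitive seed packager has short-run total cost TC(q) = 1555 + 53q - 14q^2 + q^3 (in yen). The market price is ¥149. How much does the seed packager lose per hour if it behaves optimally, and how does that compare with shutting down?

Profit = -¥115 at q = 12

AVC = 53 - 14q + q^2; min AVC = ¥4 at q = 7. Since P = ¥149 ≥ min AVC, the firm produces.
With MC = 53 - 28q + 3q^2, P = MC on the upward-sloping part at q* = 12.
TR = 149·12 = 1788. TC = 1555 + 348 = 1903. Profit = 1788 − 1903 = -¥115.
Shutting down would mean losing the fixed cost of ¥1555, so operating at a loss of ¥115 is better by ¥1440.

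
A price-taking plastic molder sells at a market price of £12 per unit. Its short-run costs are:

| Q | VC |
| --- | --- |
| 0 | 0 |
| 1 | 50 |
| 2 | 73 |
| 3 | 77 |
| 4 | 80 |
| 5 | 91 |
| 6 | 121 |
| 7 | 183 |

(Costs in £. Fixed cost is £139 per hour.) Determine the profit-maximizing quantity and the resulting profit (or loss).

Profit at each row (π = 12Q − TC): Q=0: -139; Q=1: -177; Q=2: -188; Q=3: -180; Q=4: -171; Q=5: -170; Q=6: -188; Q=7: -238.
Profit is highest at Q = 0. Equivalently, the lowest AVC in the table is 91/5 ≈ £18.20 at Q = 5, and P = £12 falls below it — price never covers variable cost, so the firm shuts down and loses only its fixed cost.

Q = 0 (shut down); profit = -£139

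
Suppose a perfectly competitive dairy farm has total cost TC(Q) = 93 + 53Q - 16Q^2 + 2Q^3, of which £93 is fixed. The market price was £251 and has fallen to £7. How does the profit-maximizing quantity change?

Output falls from 9 to 0 (the firm shuts down)

MC = 53 - 32Q + 6Q^2; the shutdown threshold is min AVC = £21 (at Q = 4).
With P = £251 above the shutdown price, P = MC gives Q = 9.
At P = £7 < min AVC = £21, price no longer covers variable cost at any output, so the firm shuts down: Q = 0.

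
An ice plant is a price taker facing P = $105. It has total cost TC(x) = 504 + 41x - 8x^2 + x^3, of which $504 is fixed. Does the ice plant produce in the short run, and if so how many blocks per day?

From TC, MC = TC'(x) = 41 - 16x + 3x^2 and AVC = VC/x = 41 - 8x + x^2.
AVC is minimized where dAVC/dx = -8 + 2x = 0, at x = 4; min AVC = 41 - 8·4 + 4^2 = $25.
Since P = $105 ≥ min AVC = $25, price covers variable cost and the firm should produce.
Solving P = MC: -64 - 16x + 3x^2 = 0 ⇒ x = -8/3 or 8. On the upward-sloping branch, x* = 8.
Check: AVC at x = 8 is $41 ≤ P, so revenue covers variable cost.
Profit = P·x − TC = 105·8 − 832 = $8.

Produce at x = 8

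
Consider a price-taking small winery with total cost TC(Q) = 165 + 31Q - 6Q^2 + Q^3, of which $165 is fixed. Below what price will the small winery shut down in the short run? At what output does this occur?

The firm shuts down when price falls below the minimum of average variable cost. AVC = VC/Q = 31 - 6Q + Q^2.
At the minimum of AVC, MC = AVC. MC = 31 - 12Q + 3Q^2; setting MC = AVC gives 2Q^2 - 6Q = 0, so Q = 3. min AVC = 22.
The firm shuts down for any P below $22.

$22 per unit, at Q = 3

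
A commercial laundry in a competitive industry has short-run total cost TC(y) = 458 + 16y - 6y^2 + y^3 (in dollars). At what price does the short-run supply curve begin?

The firm shuts down when price falls below the minimum of average variable cost. AVC = VC/y = 16 - 6y + y^2.
At the minimum of AVC, MC = AVC. MC = 16 - 12y + 3y^2; setting MC = AVC gives 2y^2 - 6y = 0, so y = 3. min AVC = 7.
For P < $7 the firm produces nothing.

$7 per unit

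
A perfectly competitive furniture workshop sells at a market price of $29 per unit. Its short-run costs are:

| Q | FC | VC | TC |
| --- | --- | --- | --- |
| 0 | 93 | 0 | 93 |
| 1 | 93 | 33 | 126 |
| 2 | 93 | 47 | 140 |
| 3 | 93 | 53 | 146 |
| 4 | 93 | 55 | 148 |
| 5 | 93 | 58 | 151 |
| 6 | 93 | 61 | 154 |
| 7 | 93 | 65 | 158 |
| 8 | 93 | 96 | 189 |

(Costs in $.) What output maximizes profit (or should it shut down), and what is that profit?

Profit at each row (π = 29Q − TC): Q=0: -93; Q=1: -97; Q=2: -82; Q=3: -59; Q=4: -32; Q=5: -6; Q=6: 20; Q=7: 45; Q=8: 43.
Profit is maximized at Q = 7. AVC there is 65/7 = $9.29 ≤ P, so producing beats shutting down (which would give -$93).

Q = 7; profit = $45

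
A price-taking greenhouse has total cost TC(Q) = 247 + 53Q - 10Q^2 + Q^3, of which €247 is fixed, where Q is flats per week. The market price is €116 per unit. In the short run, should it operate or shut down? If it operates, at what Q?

Produce at Q = 9

Strip out fixed cost: VC = 53Q - 10Q^2 + Q^3. Then AVC = 53 - 10Q + Q^2 and MC = 53 - 20Q + 3Q^2.
The AVC parabola has its vertex at Q = 10/2 = 5, where AVC = 53 - 10·5 + 5^2 = €28.
P = €116 exceeds min AVC = €28, so the firm stays open.
Solving P = MC: -63 - 20Q + 3Q^2 = 0 ⇒ Q = -7/3 or 9. On the upward-sloping branch, Q* = 9.
Check: AVC at Q = 9 is €44 ≤ P, so revenue covers variable cost.
Profit = P·Q − TC = 116·9 − 643 = €401.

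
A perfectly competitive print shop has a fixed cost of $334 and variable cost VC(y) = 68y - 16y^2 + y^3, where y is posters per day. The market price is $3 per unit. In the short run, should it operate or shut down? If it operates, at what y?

Shut down

Strip out fixed cost: VC = 68y - 16y^2 + y^3. Then AVC = 68 - 16y + y^2 and MC = 68 - 32y + 3y^2.
AVC hits its minimum where MC = AVC, at y = 8, giving min AVC = 68 - 16·8 + 8^2 = $4.
Since P = $3 < min AVC = $4, price fails to cover variable cost at any output.
Best response: produce nothing and absorb the $334 fixed cost.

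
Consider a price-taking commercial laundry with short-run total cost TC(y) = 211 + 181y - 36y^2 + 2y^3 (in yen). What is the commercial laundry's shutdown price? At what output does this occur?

Short-run supply begins at min AVC. From VC = 181y - 36y^2 + 2y^3, AVC = 181 - 36y + 2y^2.
At the minimum of AVC, MC = AVC. MC = 181 - 72y + 6y^2; setting MC = AVC gives 4y^2 - 36y = 0, so y = 9. min AVC = 19.
The firm shuts down for any P below ¥19.

¥19 per unit, at y = 9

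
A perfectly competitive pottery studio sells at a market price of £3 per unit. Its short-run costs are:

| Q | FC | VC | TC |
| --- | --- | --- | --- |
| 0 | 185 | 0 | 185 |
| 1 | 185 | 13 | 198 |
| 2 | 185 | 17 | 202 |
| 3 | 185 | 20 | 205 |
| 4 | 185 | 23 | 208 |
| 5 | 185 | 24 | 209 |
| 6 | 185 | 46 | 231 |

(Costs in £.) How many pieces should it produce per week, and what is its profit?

Q = 0 (shut down); profit = -£185

Tabulate TR − TC: Q=0: -185; Q=1: -195; Q=2: -196; Q=3: -196; Q=4: -196; Q=5: -194; Q=6: -213.
Profit is highest at Q = 0. Equivalently, the lowest AVC in the table is 24/5 ≈ £4.80 at Q = 5, and P = £3 falls below it — price never covers variable cost, so the firm shuts down and loses only its fixed cost.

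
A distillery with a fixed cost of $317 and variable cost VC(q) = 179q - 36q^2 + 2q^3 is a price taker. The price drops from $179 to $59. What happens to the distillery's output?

AVC = 179 - 36q + 2q^2, minimized at q = 9 where min AVC = $17. MC = 179 - 72q + 6q^2.
At P = $179 ≥ min AVC, set P = MC on the rising branch: q = 12.
At P = $59 ≥ min AVC, set P = MC: q = 10. The firm stays open but cuts output.

Output falls from 12 to 10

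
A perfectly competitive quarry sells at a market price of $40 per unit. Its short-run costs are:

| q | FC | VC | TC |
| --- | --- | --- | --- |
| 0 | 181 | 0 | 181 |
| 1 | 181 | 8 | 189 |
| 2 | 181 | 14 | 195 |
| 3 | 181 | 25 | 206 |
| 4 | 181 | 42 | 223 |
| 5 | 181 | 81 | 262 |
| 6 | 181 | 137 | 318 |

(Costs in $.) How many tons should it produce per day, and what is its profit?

q = 5; profit = -$62

Tabulate TR − TC: q=0: -181; q=1: -149; q=2: -115; q=3: -86; q=4: -63; q=5: -62; q=6: -78.
Profit is maximized at q = 5. AVC there is 81/5 = $16.20 ≤ P, so producing beats shutting down (which would give -$181).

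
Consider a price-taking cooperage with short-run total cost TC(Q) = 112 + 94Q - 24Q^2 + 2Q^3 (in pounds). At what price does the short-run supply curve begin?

£22 per unit

Short-run supply begins at min AVC. From VC = 94Q - 24Q^2 + 2Q^3, AVC = 94 - 24Q + 2Q^2.
dAVC/dQ = -24 + 4Q = 0 gives Q = 6. min AVC = 94 - 24·6 + 2·6^2 = 22.
So the shutdown price is £22.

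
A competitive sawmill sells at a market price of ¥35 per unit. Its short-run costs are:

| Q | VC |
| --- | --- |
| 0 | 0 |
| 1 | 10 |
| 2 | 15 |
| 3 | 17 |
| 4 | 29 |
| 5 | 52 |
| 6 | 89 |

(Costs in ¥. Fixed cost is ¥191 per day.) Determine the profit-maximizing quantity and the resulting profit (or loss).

Q = 5; profit = -¥68

Tabulate TR − TC: Q=0: -191; Q=1: -166; Q=2: -136; Q=3: -103; Q=4: -80; Q=5: -68; Q=6: -70.
Profit is maximized at Q = 5. AVC there is 52/5 = ¥10.40 ≤ P, so producing beats shutting down (which would give -¥191).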